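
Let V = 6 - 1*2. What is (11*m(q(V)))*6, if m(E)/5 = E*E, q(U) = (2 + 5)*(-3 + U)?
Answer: 16170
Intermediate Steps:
V = 4 (V = 6 - 2 = 4)
q(U) = -21 + 7*U (q(U) = 7*(-3 + U) = -21 + 7*U)
m(E) = 5*E² (m(E) = 5*(E*E) = 5*E²)
(11*m(q(V)))*6 = (11*(5*(-21 + 7*4)²))*6 = (11*(5*(-21 + 28)²))*6 = (11*(5*7²))*6 = (11*(5*49))*6 = (11*245)*6 = 2695*6 = 16170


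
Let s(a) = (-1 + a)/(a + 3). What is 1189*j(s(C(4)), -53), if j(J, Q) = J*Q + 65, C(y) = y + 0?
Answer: 351944/7 ≈ 50278.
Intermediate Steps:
C(y) = y
s(a) = (-1 + a)/(3 + a)
j(J, Q) = 65 + J*Q
1189*j(s(C(4)), -53) = 1189*(65 + ((-1 + 4)/(3 + 4))*(-53)) = 1189*(65 + (3/7)*(-53)) = 1189*(65 - 159/7) = 1189*(296/7) = 351944/7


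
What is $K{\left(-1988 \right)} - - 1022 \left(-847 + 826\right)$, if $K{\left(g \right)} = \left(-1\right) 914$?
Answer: $-22376$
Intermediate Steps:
$K{\left(g \right)} = -914$
$K{\left(-1988 \right)} - - 1022 \left(-847 + 826\right) = -914 - - 1022 \left(-847 + 826\right) = -914 - \left(-1022\right) \left(-21\right) = -914 - 21462 = -22376$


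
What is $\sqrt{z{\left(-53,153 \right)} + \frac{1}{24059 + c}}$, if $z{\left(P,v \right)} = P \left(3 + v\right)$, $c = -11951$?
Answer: $\frac{i \sqrt{303029770461}}{6054} \approx 90.929 i$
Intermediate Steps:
$\sqrt{z{\left(-53,153 \right)} + \frac{1}{24059 + c}} = \sqrt{- 53 \left(3 + 153\right) + \frac{1}{24059 - 11951}} = \sqrt{\left(-53\right) 156 + \frac{1}{12108}} = \sqrt{-8268 + \frac{1}{12108}} = \sqrt{- \frac{100108943}{12108}} = \frac{i \sqrt{303029770461}}{6054}$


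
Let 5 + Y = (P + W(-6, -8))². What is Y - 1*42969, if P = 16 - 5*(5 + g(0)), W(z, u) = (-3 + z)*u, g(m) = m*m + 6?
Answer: -41885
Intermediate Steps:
g(m) = 6 + m² (g(m) = m² + 6 = 6 + m²)
W(z, u) = u*(-3 + z)
P = -39 (P = 16 - 5*(5 + (6 + 0²)) = 16 - 5*(5 + (6 + 0)) = 16 - 5*(5 + 6) = 16 - 5*11 = 16 - 1*55 = 16 - 55 = -39)
Y = 1084 (Y = -5 + (-39 - 8*(-3 - 6))² = -5 + (-39 - 8*(-9))² = -5 + (-39 + 72)² = -5 + 33² = -5 + 1089 = 1084)
Y - 1*42969 = 1084 - 1*42969 = 1084 - 42969 = -41885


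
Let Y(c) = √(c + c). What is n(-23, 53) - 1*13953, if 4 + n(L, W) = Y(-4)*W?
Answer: -13957 + 106*I*√2 ≈ -13957.0 + 149.91*I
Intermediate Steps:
Y(c) = √2*√c (Y(c) = √(2*c) = √2*√c)
n(L, W) = -4 + 2*I*W*√2 (n(L, W) = -4 + (√2*√(-4))*W = -4 + (√2*(2*I))*W = -4 + (2*I*√2)*W = -4 + 2*I*W*√2)
n(-23, 53) - 1*13953 = (-4 + 2*I*53*√2) - 1*13953 = (-4 + 106*I*√2) - 13953 = -13957 + 106*I*√2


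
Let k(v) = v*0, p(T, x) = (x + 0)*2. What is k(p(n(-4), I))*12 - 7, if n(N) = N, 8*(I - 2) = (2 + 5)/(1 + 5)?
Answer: -7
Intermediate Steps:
I = 103/48 (I = 2 + ((2 + 5)/(1 + 5))/8 = 2 + (7/6)/8 = 2 + (7*(⅙))/8 = 2 + (⅛)*(7/6) = 2 + 7/48 = 103/48 ≈ 2.1458)
p(T, x) = 2*x (p(T, x) = x*2 = 2*x)
k(v) = 0
k(p(n(-4), I))*12 - 7 = 0*12 - 7 = 0 - 7 = -7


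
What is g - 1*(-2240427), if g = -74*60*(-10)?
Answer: 2284827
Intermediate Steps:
g = 44400 (g = -4440*(-10) = 44400)
g - 1*(-2240427) = 44400 - 1*(-2240427) = 44400 + 2240427 = 2284827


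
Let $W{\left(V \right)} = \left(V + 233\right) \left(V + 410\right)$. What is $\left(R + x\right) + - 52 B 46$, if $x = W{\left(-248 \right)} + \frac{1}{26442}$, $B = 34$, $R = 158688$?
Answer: $\frac{1981299061}{26442} \approx 74930.0$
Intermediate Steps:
$W{\left(V \right)} = \left(233 + V\right) \left(410 + V\right)$
$x = - \frac{64254059}{26442}$ ($x = \left(95530 + \left(-248\right)^{2} + 643 \left(-248\right)\right) + \frac{1}{26442} = \left(95530 + 61504 - 159464\right) + \frac{1}{26442} = -2430 + \frac{1}{26442} = - \frac{64254059}{26442} \approx -2430.0$)
$\left(R + x\right) + - 52 B 46 = \left(158688 - \frac{64254059}{26442}\right) + \left(-52\right) 34 \cdot 46 = \frac{4131774037}{26442} - 81328 = \frac{1981299061}{26442}$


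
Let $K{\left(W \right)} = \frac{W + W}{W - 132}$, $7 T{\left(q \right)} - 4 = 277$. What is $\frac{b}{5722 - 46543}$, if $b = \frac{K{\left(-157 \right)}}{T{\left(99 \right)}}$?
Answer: $- \frac{2198}{3315032589} \approx -6.6304 \cdot 10^{-7}$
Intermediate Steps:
$T{\left(q \right)} = \frac{281}{7}$ ($T{\left(q \right)} = \frac{4}{7} + \frac{1}{7} \cdot 277 = \frac{4}{7} + \frac{277}{7} = \frac{281}{7}$)
$K{\left(W \right)} = \frac{2 W}{-132 + W}$
$b = \frac{2198}{81209}$ ($b = \frac{2 \left(-157\right) \frac{1}{-132 - 157}}{\frac{281}{7}} = 2 \left(-157\right) \frac{1}{-289} \cdot \frac{7}{281} = 2 \left(-157\right) \left(- \frac{1}{289}\right) \frac{7}{281} = \frac{314}{289} \cdot \frac{7}{281} = \frac{2198}{81209} \approx 0.027066$)
$\frac{b}{5722 - 46543} = \frac{2198}{81209 \left(5722 - 46543\right)} = \frac{2198}{81209 \left(-40821\right)} = \frac{2198}{81209} \left(- \frac{1}{40821}\right) = - \frac{2198}{3315032589}$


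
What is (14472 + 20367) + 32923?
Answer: 67762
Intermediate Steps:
(14472 + 20367) + 32923 = 34839 + 32923 = 67762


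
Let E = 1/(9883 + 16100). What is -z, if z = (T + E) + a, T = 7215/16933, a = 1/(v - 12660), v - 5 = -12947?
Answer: -1599844171739/3754705166226 ≈ -0.42609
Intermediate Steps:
v = -12942 (v = 5 - 12947 = -12942)
a = -1/25602 (a = 1/(-12942 - 12660) = 1/(-25602) = -1/25602 ≈ -3.9059e-5)
E = 1/25983 ≈ 3.8487e-5
T = 7215/16933 (T = 7215*(1/16933) = 7215/16933 ≈ 0.42609)
z = 1599844171739/3754705166226 (z = (7215/16933 + 1/25983) - 1/25602 = 187484278/439970139 - 1/25602 = 1599844171739/3754705166226 ≈ 0.42609)
-z = -1*1599844171739/3754705166226 = -1599844171739/3754705166226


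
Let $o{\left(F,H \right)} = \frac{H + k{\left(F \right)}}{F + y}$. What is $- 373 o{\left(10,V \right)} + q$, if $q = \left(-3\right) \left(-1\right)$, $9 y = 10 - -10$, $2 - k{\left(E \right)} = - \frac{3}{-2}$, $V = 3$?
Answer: $- \frac{22839}{220} \approx -103.81$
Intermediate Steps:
$k{\left(E \right)} = \frac{1}{2}$ ($k{\left(E \right)} = 2 - - \frac{3}{-2} = 2 - \left(-3\right) \left(- \frac{1}{2}\right) = 2 - \frac{3}{2} = \frac{1}{2}$)
$y = \frac{20}{9}$ ($y = \frac{10 - -10}{9} = \frac{10 + 10}{9} = \frac{1}{9} \cdot 20 = \frac{20}{9} \approx 2.2222$)
$o{\left(F,H \right)} = \frac{\frac{1}{2} + H}{\frac{20}{9} + F}$ ($o{\left(F,H \right)} = \frac{H + \frac{1}{2}}{F + \frac{20}{9}} = \frac{\frac{1}{2} + H}{\frac{20}{9} + F}$)
$q = 3$
$- 373 o{\left(10,V \right)} + q = - 373 \frac{9 \left(1 + 2 \cdot 3\right)}{2 \left(20 + 9 \cdot 10\right)} + 3 = - 373 \frac{9 \left(1 + 6\right)}{2 \left(20 + 90\right)} + 3 = - 373 \cdot \frac{9}{2} \cdot \frac{1}{110} \cdot 7 + 3 = \left(-373\right) \frac{63}{220} + 3 = - \frac{23499}{220} + 3 = - \frac{22839}{220}$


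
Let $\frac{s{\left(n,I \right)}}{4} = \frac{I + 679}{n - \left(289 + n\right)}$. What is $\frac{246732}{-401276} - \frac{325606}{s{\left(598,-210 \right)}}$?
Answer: $\frac{4719957812719}{94099222} \approx 50159.0$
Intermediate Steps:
$s{\left(n,I \right)} = - \frac{2716}{289} - \frac{4 I}{289}$ ($s{\left(n,I \right)} = 4 \frac{I + 679}{n - \left(289 + n\right)} = 4 \frac{679 + I}{-289} = 4 \left(679 + I\right) \left(- \frac{1}{289}\right) = 4 \left(- \frac{679}{289} - \frac{I}{289}\right) = - \frac{2716}{289} - \frac{4 I}{289}$)
$\frac{246732}{-401276} - \frac{325606}{s{\left(598,-210 \right)}} = \frac{246732}{-401276} - \frac{325606}{- \frac{2716}{289} - - \frac{840}{289}} = 246732 \left(- \frac{1}{401276}\right) - \frac{325606}{- \frac{2716}{289} + \frac{840}{289}} = - \frac{61683}{100319} - \frac{325606}{- \frac{1876}{289}} = - \frac{61683}{100319} - - \frac{47050067}{938} = - \frac{61683}{100319} + \frac{47050067}{938} = \frac{4719957812719}{94099222}$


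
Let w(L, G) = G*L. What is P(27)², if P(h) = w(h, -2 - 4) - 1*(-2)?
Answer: 25600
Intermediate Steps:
P(h) = 2 - 6*h (P(h) = (-2 - 4)*h - 1*(-2) = -6*h + 2 = 2 - 6*h)
P(27)² = (2 - 6*27)² = (2 - 162)² = (-160)² = 25600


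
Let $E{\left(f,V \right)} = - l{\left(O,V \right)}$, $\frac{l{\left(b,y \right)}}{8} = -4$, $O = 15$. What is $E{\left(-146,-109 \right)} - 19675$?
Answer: $-19643$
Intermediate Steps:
$l{\left(b,y \right)} = -32$ ($l{\left(b,y \right)} = 8 \left(-4\right) = -32$)
$E{\left(f,V \right)} = 32$ ($E{\left(f,V \right)} = \left(-1\right) \left(-32\right) = 32$)
$E{\left(-146,-109 \right)} - 19675 = 32 - 19675 = -19643$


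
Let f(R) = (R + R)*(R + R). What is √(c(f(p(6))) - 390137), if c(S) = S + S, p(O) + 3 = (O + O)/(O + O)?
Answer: 3*I*√43345 ≈ 624.58*I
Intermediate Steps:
p(O) = -2 (p(O) = -3 + (O + O)/(O + O) = -3 + (2*O)/((2*O)) = -3 + (2*O)*(1/(2*O)) = -3 + 1 = -2)
f(R) = 4*R² (f(R) = (2*R)*(2*R) = 4*R²)
c(S) = 2*S
√(c(f(p(6))) - 390137) = √(2*(4*(-2)²) - 390137) = √(2*(4*4) - 390137) = √(2*16 - 390137) = √(32 - 390137) = √(-390105) = 3*I*√43345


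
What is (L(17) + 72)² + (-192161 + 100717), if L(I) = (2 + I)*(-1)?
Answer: -88635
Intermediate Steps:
L(I) = -2 - I
(L(17) + 72)² + (-192161 + 100717) = ((-2 - 1*17) + 72)² + (-192161 + 100717) = ((-2 - 17) + 72)² - 91444 = (-19 + 72)² - 91444 = 53² - 91444 = 2809 - 91444 = -88635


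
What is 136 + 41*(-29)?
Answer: -1053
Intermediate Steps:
136 + 41*(-29) = 136 - 1189 = -1053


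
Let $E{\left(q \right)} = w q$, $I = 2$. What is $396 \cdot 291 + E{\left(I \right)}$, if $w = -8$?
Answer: $115220$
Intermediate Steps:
$E{\left(q \right)} = - 8 q$
$396 \cdot 291 + E{\left(I \right)} = 396 \cdot 291 - 16 = 115236 - 16 = 115220$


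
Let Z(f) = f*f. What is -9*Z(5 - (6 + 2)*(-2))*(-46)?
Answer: 182574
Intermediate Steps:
Z(f) = f**2
-9*Z(5 - (6 + 2)*(-2))*(-46) = -9*(5 - (6 + 2)*(-2))**2*(-46) = -9*(5 - 8*(-2))**2*(-46) = -9*(5 - 1*(-16))**2*(-46) = -9*(5 + 16)**2*(-46) = -9*21**2*(-46) = -9*441*(-46) = -3969*(-46) = 182574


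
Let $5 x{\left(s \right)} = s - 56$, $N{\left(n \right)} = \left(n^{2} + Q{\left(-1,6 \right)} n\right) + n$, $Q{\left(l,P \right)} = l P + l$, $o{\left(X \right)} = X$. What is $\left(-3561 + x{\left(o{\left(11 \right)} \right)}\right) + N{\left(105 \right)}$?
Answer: $6825$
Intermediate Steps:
$Q{\left(l,P \right)} = l + P l$ ($Q{\left(l,P \right)} = P l + l = l + P l$)
$N{\left(n \right)} = n^{2} - 6 n$ ($N{\left(n \right)} = \left(n^{2} + - (1 + 6) n\right) + n = \left(n^{2} + \left(-1\right) 7 n\right) + n = \left(n^{2} - 7 n\right) + n = n^{2} - 6 n$)
$x{\left(s \right)} = - \frac{56}{5} + \frac{s}{5}$ ($x{\left(s \right)} = \frac{s - 56}{5} = \frac{-56 + s}{5} = - \frac{56}{5} + \frac{s}{5}$)
$\left(-3561 + x{\left(o{\left(11 \right)} \right)}\right) + N{\left(105 \right)} = \left(-3561 + \left(- \frac{56}{5} + \frac{1}{5} \cdot 11\right)\right) + 105 \left(-6 + 105\right) = \left(-3561 + \left(- \frac{56}{5} + \frac{11}{5}\right)\right) + 105 \cdot 99 = \left(-3561 - 9\right) + 10395 = -3570 + 10395 = 6825$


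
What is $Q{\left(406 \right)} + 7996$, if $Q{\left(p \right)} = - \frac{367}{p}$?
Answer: $\frac{3246009}{406} \approx 7995.1$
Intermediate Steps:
$Q{\left(406 \right)} + 7996 = - \frac{367}{406} + 7996 = \frac{3246009}{406}$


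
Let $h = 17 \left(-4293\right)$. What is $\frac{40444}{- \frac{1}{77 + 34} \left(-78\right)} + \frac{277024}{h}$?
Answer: $\frac{54601804622}{948753} \approx 57551.0$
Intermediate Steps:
$h = -72981$
$\frac{40444}{- \frac{1}{77 + 34} \left(-78\right)} + \frac{277024}{h} = \frac{40444}{- \frac{1}{77 + 34} \left(-78\right)} + \frac{277024}{-72981} = \frac{40444}{- \frac{1}{111} \left(-78\right)} + 277024 \left(- \frac{1}{72981}\right) = \frac{40444}{\left(-1\right) \frac{1}{111} \left(-78\right)} - \frac{277024}{72981} = \frac{40444}{\left(- \frac{1}{111}\right) \left(-78\right)} - \frac{277024}{72981} = \frac{40444}{\frac{26}{37}} - \frac{277024}{72981} = 40444 \cdot \frac{37}{26} - \frac{277024}{72981} = \frac{748214}{13} - \frac{277024}{72981} = \frac{54601804622}{948753}$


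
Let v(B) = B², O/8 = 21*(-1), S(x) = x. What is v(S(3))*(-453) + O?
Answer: -4245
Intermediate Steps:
O = -168 (O = 8*(21*(-1)) = 8*(-21) = -168)
v(S(3))*(-453) + O = 3²*(-453) - 168 = 9*(-453) - 168 = -4077 - 168 = -4245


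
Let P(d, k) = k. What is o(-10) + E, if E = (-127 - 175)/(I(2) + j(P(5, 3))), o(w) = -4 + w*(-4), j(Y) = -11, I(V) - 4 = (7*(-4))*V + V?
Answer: 2498/61 ≈ 40.951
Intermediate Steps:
I(V) = 4 - 27*V (I(V) = 4 + ((7*(-4))*V + V) = 4 + (-28*V + V) = 4 - 27*V)
o(w) = -4 - 4*w
E = 302/61 (E = (-127 - 175)/((4 - 27*2) - 11) = -302/((4 - 54) - 11) = -302/(-50 - 11) = -302/(-61) = -302*(-1/61) = 302/61 ≈ 4.9508)
o(-10) + E = (-4 - 4*(-10)) + 302/61 = (-4 + 40) + 302/61 = 36 + 302/61 = 2498/61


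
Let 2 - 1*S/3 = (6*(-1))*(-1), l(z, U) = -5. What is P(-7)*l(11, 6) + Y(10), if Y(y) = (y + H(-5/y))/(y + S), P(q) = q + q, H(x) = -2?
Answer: 66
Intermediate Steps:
S = -12 (S = 6 - 3*6*(-1)*(-1) = 6 - (-18)*(-1) = 6 - 3*6 = 6 - 18 = -12)
P(q) = 2*q
Y(y) = (-2 + y)/(-12 + y) (Y(y) = (y - 2)/(y - 12) = (-2 + y)/(-12 + y))
P(-7)*l(11, 6) + Y(10) = (2*(-7))*(-5) + (-2 + 10)/(-12 + 10) = -14*(-5) + 8/(-2) = 70 - ½*8 = 70 - 4 = 66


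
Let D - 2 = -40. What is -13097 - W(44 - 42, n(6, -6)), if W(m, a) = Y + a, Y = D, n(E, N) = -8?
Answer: -13051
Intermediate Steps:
D = -38 (D = 2 - 40 = -38)
Y = -38
W(m, a) = -38 + a
-13097 - W(44 - 42, n(6, -6)) = -13097 - (-38 - 8) = -13097 - 1*(-46) = -13097 + 46 = -13051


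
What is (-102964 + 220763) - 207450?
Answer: -89651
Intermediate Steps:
(-102964 + 220763) - 207450 = 117799 - 207450 = -89651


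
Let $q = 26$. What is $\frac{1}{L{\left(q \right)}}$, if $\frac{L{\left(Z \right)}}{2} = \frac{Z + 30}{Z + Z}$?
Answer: $\frac{13}{28} \approx 0.46429$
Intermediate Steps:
$L{\left(Z \right)} = \frac{30 + Z}{Z}$ ($L{\left(Z \right)} = 2 \frac{Z + 30}{Z + Z} = 2 \frac{30 + Z}{2 Z} = \frac{30 + Z}{Z}$)
$\frac{1}{L{\left(q \right)}} = \frac{1}{\frac{1}{26} \left(30 + 26\right)} = \frac{1}{\frac{1}{26} \cdot 56} = \frac{1}{\frac{28}{13}} = \frac{13}{28}$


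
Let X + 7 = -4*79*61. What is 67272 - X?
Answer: 86555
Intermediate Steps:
X = -19283 (X = -7 - 4*79*61 = -7 - 316*61 = -7 - 19276 = -19283)
67272 - X = 67272 - 1*(-19283) = 67272 + 19283 = 86555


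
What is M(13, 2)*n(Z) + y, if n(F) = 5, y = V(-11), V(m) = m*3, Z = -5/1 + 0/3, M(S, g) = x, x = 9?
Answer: 12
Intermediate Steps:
M(S, g) = 9
Z = -5 (Z = -5*1 + 0*(⅓) = -5 + 0 = -5)
V(m) = 3*m
y = -33 (y = 3*(-11) = -33)
M(13, 2)*n(Z) + y = 9*5 - 33 = 45 - 33 = 12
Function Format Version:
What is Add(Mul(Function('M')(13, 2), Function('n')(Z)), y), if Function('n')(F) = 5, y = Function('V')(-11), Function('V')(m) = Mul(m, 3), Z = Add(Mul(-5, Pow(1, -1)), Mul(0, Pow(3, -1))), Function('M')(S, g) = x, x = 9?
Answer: 12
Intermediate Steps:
Function('M')(S, g) = 9
Z = -5 (Z = Add(Mul(-5, 1), Mul(0, Rational(1, 3))) = Add(-5, 0) = -5)
Function('V')(m) = Mul(3, m)
y = -33 (y = Mul(3, -11) = -33)
Add(Mul(Function('M')(13, 2), Function('n')(Z)), y) = Add(Mul(9, 5), -33) = Add(45, -33) = 12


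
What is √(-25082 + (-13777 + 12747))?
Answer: 16*I*√102 ≈ 161.59*I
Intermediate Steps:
√(-25082 + (-13777 + 12747)) = √(-25082 - 1030) = √(-26112) = 16*I*√102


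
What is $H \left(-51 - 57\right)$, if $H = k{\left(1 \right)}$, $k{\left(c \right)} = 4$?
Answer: $-432$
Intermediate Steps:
$H = 4$
$H \left(-51 - 57\right) = 4 \left(-51 - 57\right) = 4 \left(-108\right) = -432$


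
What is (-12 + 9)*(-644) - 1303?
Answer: 629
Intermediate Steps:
(-12 + 9)*(-644) - 1303 = -3*(-644) - 1303 = 1932 - 1303 = 629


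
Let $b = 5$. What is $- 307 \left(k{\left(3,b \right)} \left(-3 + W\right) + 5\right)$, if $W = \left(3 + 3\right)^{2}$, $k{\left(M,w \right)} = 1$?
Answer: $-11666$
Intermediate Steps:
$W = 36$ ($W = 6^{2} = 36$)
$- 307 \left(k{\left(3,b \right)} \left(-3 + W\right) + 5\right) = - 307 \left(1 \left(-3 + 36\right) + 5\right) = - 307 \left(1 \cdot 33 + 5\right) = - 307 \left(33 + 5\right) = \left(-307\right) 38 = -11666$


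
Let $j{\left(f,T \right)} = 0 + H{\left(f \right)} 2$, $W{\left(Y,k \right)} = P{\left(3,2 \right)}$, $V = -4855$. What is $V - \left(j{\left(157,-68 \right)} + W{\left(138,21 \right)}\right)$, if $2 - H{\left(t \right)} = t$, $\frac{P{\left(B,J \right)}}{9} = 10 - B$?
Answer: $-4608$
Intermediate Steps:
$P{\left(B,J \right)} = 90 - 9 B$ ($P{\left(B,J \right)} = 9 \left(10 - B\right) = 90 - 9 B$)
$W{\left(Y,k \right)} = 63$ ($W{\left(Y,k \right)} = 90 - 27 = 63$)
$H{\left(t \right)} = 2 - t$
$j{\left(f,T \right)} = 4 - 2 f$ ($j{\left(f,T \right)} = 0 + \left(2 - f\right) 2 = 0 - \left(-4 + 2 f\right) = 4 - 2 f$)
$V - \left(j{\left(157,-68 \right)} + W{\left(138,21 \right)}\right) = -4855 - \left(\left(4 - 314\right) + 63\right) = -4855 - \left(-310 + 63\right) = -4855 - -247 = -4855 + 247 = -4608$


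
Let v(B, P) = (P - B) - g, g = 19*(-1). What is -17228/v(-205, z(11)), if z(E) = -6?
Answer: -8614/109 ≈ -79.027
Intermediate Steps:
g = -19
v(B, P) = 19 + P - B (v(B, P) = (P - B) - 1*(-19) = (P - B) + 19 = 19 + P - B)
-17228/v(-205, z(11)) = -17228/(19 - 6 - 1*(-205)) = -17228/(19 - 6 + 205) = -17228/218 = -17228*1/218 = -8614/109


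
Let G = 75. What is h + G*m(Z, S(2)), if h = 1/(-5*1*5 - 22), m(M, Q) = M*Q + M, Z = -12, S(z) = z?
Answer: -126901/47 ≈ -2700.0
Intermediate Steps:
m(M, Q) = M + M*Q
h = -1/47 (h = 1/(-5*5 - 22) = 1/(-25 - 22) = 1/(-47) = -1/47 ≈ -0.021277)
h + G*m(Z, S(2)) = -1/47 + 75*(-12*(1 + 2)) = -1/47 + 75*(-12*3) = -1/47 + 75*(-36) = -1/47 - 2700 = -126901/47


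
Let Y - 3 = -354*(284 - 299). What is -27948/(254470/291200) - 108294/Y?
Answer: -1442239426766/45066637 ≈ -32002.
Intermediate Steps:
Y = 5313 (Y = 3 - 354*(284 - 299) = 3 - 354*(-15) = 3 + 5310 = 5313)
-27948/(254470/291200) - 108294/Y = -27948/(254470/291200) - 108294/5313 = -27948/(254470*(1/291200)) - 108294*1/5313 = -27948/25447/29120 - 36098/1771 = -27948*29120/25447 - 36098/1771 = -813845760/25447 - 36098/1771 = -1442239426766/45066637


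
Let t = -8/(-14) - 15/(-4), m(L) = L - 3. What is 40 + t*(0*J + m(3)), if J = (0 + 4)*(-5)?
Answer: 40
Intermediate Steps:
J = -20 (J = 4*(-5) = -20)
m(L) = -3 + L
t = 121/28 (t = -8*(-1/14) - 15*(-¼) = 4/7 + 15/4 = 121/28 ≈ 4.3214)
40 + t*(0*J + m(3)) = 40 + 121*(0*(-20) + (-3 + 3))/28 = 40 + 121*(0 + 0)/28 = 40 + (121/28)*0 = 40 + 0 = 40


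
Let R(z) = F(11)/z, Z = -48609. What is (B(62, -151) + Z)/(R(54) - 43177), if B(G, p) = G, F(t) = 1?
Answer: 2621538/2331557 ≈ 1.1244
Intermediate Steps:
R(z) = 1/z
(B(62, -151) + Z)/(R(54) - 43177) = (62 - 48609)/(1/54 - 43177) = -48547/(1/54 - 43177) = -48547/(-2331557/54) = -48547*(-54/2331557) = 2621538/2331557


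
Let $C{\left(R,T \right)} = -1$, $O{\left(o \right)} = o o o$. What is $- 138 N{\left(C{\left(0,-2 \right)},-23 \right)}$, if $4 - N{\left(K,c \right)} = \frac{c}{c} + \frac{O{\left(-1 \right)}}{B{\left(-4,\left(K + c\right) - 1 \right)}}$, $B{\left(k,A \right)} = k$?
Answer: $- \frac{759}{2} \approx -379.5$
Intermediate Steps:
$O{\left(o \right)} = o^{3}$ ($O{\left(o \right)} = o^{2} o = o^{3}$)
$N{\left(K,c \right)} = \frac{11}{4}$ ($N{\left(K,c \right)} = 4 - \left(\frac{c}{c} + \frac{\left(-1\right)^{3}}{-4}\right) = 4 - \left(1 - - \frac{1}{4}\right) = 4 - \left(1 + \frac{1}{4}\right) = 4 - \frac{5}{4} = \frac{11}{4}$)
$- 138 N{\left(C{\left(0,-2 \right)},-23 \right)} = \left(-138\right) \frac{11}{4} = - \frac{759}{2}$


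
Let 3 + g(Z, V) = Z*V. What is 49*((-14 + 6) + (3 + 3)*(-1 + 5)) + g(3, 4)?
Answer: 793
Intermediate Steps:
g(Z, V) = -3 + V*Z (g(Z, V) = -3 + Z*V = -3 + V*Z)
49*((-14 + 6) + (3 + 3)*(-1 + 5)) + g(3, 4) = 49*((-14 + 6) + (3 + 3)*(-1 + 5)) + (-3 + 4*3) = 49*(-8 + 6*4) + (-3 + 12) = 49*(-8 + 24) + 9 = 49*16 + 9 = 784 + 9 = 793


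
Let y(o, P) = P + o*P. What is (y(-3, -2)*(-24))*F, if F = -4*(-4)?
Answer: -1536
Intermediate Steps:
F = 16
y(o, P) = P + P*o
(y(-3, -2)*(-24))*F = (-2*(1 - 3)*(-24))*16 = (-2*(-2)*(-24))*16 = (4*(-24))*16 = -96*16 = -1536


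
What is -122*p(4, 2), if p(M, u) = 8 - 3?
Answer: -610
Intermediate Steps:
p(M, u) = 5
-122*p(4, 2) = -122*5 = -610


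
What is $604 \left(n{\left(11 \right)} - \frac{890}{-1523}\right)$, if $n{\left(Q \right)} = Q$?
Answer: $\frac{10656372}{1523} \approx 6997.0$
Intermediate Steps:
$604 \left(n{\left(11 \right)} - \frac{890}{-1523}\right) = 604 \left(11 - \frac{890}{-1523}\right) = 604 \left(11 - - \frac{890}{1523}\right) = 604 \left(11 + \frac{890}{1523}\right) = 604 \cdot \frac{17643}{1523} = \frac{10656372}{1523}$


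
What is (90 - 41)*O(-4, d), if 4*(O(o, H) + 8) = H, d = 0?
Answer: -392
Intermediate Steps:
O(o, H) = -8 + H/4
(90 - 41)*O(-4, d) = (90 - 41)*(-8 + (¼)*0) = 49*(-8 + 0) = 49*(-8) = -392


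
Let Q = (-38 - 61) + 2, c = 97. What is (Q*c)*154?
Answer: -1448986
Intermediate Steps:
Q = -97 (Q = -99 + 2 = -97)
(Q*c)*154 = -97*97*154 = -9409*154 = -1448986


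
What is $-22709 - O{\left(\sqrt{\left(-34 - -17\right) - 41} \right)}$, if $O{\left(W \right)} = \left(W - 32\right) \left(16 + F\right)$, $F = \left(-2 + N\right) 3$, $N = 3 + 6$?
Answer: $-21525 - 37 i \sqrt{58} \approx -21525.0 - 281.78 i$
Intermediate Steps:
$N = 9$
$F = 21$ ($F = \left(-2 + 9\right) 3 = 7 \cdot 3 = 21$)
$O{\left(W \right)} = -1184 + 37 W$ ($O{\left(W \right)} = \left(W - 32\right) \left(16 + 21\right) = \left(-32 + W\right) 37 = -1184 + 37 W$)
$-22709 - O{\left(\sqrt{\left(-34 - -17\right) - 41} \right)} = -22709 - \left(-1184 + 37 \sqrt{\left(-34 - -17\right) - 41}\right) = -22709 - \left(-1184 + 37 \sqrt{\left(-34 + 17\right) - 41}\right) = -22709 - \left(-1184 + 37 \sqrt{-17 - 41}\right) = -22709 - \left(-1184 + 37 \sqrt{-58}\right) = -22709 - \left(-1184 + 37 i \sqrt{58}\right) = -22709 + \left(1184 - 37 i \sqrt{58}\right) = -21525 - 37 i \sqrt{58}$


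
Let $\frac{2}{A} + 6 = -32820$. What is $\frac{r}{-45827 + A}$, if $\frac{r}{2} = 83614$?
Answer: $- \frac{686178291}{188039638} \approx -3.6491$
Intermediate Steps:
$A = - \frac{1}{16413}$ ($A = \frac{2}{-6 - 32820} = \frac{2}{-32826} = 2 \left(- \frac{1}{32826}\right) = - \frac{1}{16413} \approx -6.0927 \cdot 10^{-5}$)
$r = 167228$ ($r = 2 \cdot 83614 = 167228$)
$\frac{r}{-45827 + A} = \frac{167228}{-45827 - \frac{1}{16413}} = \frac{167228}{- \frac{752158552}{16413}} = 167228 \left(- \frac{16413}{752158552}\right) = - \frac{686178291}{188039638}$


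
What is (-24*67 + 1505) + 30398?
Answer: 30295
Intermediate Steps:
(-24*67 + 1505) + 30398 = (-1608 + 1505) + 30398 = -103 + 30398 = 30295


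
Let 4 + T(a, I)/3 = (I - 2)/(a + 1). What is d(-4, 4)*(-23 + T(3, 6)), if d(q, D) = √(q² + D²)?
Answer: -128*√2 ≈ -181.02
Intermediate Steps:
T(a, I) = -12 + 3*(-2 + I)/(1 + a) (T(a, I) = -12 + 3*((I - 2)/(a + 1)) = -12 + 3*((-2 + I)/(1 + a)) = -12 + 3*(-2 + I)/(1 + a))
d(q, D) = √(D² + q²)
d(-4, 4)*(-23 + T(3, 6)) = √(4² + (-4)²)*(-23 + 3*(-6 + 6 - 4*3)/(1 + 3)) = √(16 + 16)*(-23 + 3*(-6 + 6 - 12)/4) = √32*(-23 + 3*(¼)*(-12)) = (4*√2)*(-23 - 9) = (4*√2)*(-32) = -128*√2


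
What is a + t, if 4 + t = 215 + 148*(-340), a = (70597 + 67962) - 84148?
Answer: 4302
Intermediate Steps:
a = 54411 (a = 138559 - 84148 = 54411)
t = -50109 (t = -4 + (215 + 148*(-340)) = -4 + (215 - 50320) = -4 - 50105 = -50109)
a + t = 54411 - 50109 = 4302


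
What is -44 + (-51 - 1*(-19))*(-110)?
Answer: 3476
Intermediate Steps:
-44 + (-51 - 1*(-19))*(-110) = -44 + (-51 + 19)*(-110) = -44 - 32*(-110) = -44 + 3520 = 3476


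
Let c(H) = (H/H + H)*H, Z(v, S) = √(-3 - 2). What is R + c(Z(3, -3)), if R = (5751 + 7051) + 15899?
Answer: 28696 + I*√5 ≈ 28696.0 + 2.2361*I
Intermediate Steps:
Z(v, S) = I*√5 (Z(v, S) = √(-5) = I*√5)
c(H) = H*(1 + H) (c(H) = (1 + H)*H = H*(1 + H))
R = 28701 (R = 12802 + 15899 = 28701)
R + c(Z(3, -3)) = 28701 + (I*√5)*(1 + I*√5) = 28701 + I*√5*(1 + I*√5)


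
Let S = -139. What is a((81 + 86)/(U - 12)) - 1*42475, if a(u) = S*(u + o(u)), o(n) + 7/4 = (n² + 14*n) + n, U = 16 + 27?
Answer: -223899723/3844 ≈ -58247.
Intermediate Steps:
U = 43
o(n) = -7/4 + n² + 15*n (o(n) = -7/4 + ((n² + 14*n) + n) = -7/4 + (n² + 15*n) = -7/4 + n² + 15*n)
a(u) = 973/4 - 2224*u - 139*u² (a(u) = -139*(u + (-7/4 + u² + 15*u)) = -139*(-7/4 + u² + 16*u) = 973/4 - 2224*u - 139*u²)
a((81 + 86)/(U - 12)) - 1*42475 = (973/4 - 2224*(81 + 86)/(43 - 12) - 139*(81 + 86)²/(43 - 12)²) - 1*42475 = (973/4 - 371408/31 - 139*(167/31)²) - 42475 = (973/4 - 371408/31 - 139*(167*(1/31))²) - 42475 = (973/4 - 2224*167/31 - 139*(167/31)²) - 42475 = (973/4 - 371408/31 - 139*27889/961) - 42475 = (973/4 - 371408/31 - 3876571/961) - 42475 = -60625823/3844 - 42475 = -223899723/3844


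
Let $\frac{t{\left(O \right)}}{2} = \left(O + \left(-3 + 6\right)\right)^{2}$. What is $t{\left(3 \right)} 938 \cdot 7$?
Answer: $472752$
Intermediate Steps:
$t{\left(O \right)} = 2 \left(3 + O\right)^{2}$ ($t{\left(O \right)} = 2 \left(O + \left(-3 + 6\right)\right)^{2} = 2 \left(O + 3\right)^{2} = 2 \left(3 + O\right)^{2}$)
$t{\left(3 \right)} 938 \cdot 7 = 2 \left(3 + 3\right)^{2} \cdot 938 \cdot 7 = 2 \cdot 6^{2} \cdot 6566 = 2 \cdot 36 \cdot 6566 = 72 \cdot 6566 = 472752$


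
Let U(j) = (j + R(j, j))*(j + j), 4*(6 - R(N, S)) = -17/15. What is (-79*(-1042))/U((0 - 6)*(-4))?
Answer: 2605/46 ≈ 56.630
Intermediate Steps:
R(N, S) = 377/60 (R(N, S) = 6 - (-17)/(4*15) = 6 - ¼*(-17/15) = 6 + 17/60 = 377/60)
U(j) = 2*j*(377/60 + j) (U(j) = (j + 377/60)*(j + j) = (377/60 + j)*(2*j) = 2*j*(377/60 + j))
(-79*(-1042))/U((0 - 6)*(-4)) = (-79*(-1042))/((((0 - 6)*(-4))*(377 + 60*((0 - 6)*(-4)))/30)) = 82318/(((-6*(-4))*(377 + 60*(-6*(-4)))/30)) = 82318/(((1/30)*24*(377 + 60*24))) = 82318/(((1/30)*24*(377 + 1440))) = 82318/(((1/30)*24*1817)) = 82318/(7268/5) = 82318*(5/7268) = 2605/46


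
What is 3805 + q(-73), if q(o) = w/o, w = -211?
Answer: 277976/73 ≈ 3807.9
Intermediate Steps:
q(o) = -211/o
3805 + q(-73) = 3805 - 211/(-73) = 3805 - 211*(-1/73) = 3805 + 211/73 = 277976/73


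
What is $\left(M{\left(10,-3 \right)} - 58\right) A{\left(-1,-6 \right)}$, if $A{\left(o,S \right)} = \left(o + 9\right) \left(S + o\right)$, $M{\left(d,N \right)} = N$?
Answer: $3416$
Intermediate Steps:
$A{\left(o,S \right)} = \left(9 + o\right) \left(S + o\right)$
$\left(M{\left(10,-3 \right)} - 58\right) A{\left(-1,-6 \right)} = \left(-3 - 58\right) \left(\left(-1\right)^{2} + 9 \left(-6\right) + 9 \left(-1\right) - -6\right) = - 61 \left(1 - 54 - 9 + 6\right) = \left(-61\right) \left(-56\right) = 3416$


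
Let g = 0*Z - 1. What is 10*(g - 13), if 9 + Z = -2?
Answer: -140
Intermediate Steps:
Z = -11 (Z = -9 - 2 = -11)
g = -1 (g = 0*(-11) - 1 = 0 - 1 = -1)
10*(g - 13) = 10*(-1 - 13) = 10*(-14) = -140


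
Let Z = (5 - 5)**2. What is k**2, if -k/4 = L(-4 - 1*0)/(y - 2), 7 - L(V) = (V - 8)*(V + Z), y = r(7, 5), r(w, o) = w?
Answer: 26896/25 ≈ 1075.8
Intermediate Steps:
Z = 0 (Z = 0**2 = 0)
y = 7
L(V) = 7 - V*(-8 + V) (L(V) = 7 - (V - 8)*(V + 0) = 7 - (-8 + V)*V = 7 - V*(-8 + V))
k = 164/5 (k = -4*(7 - (-4 - 1*0)**2 + 8*(-4 - 1*0))/(7 - 2) = -4*(7 - (-4 + 0)**2 + 8*(-4 + 0))/5 = -4*(7 - 1*(-4)**2 + 8*(-4))/5 = -4*(7 - 1*16 - 32)/5 = -4*(7 - 16 - 32)/5 = -(-164)/5 = -4*(-41/5) = 164/5 ≈ 32.800)
k**2 = (164/5)**2 = 26896/25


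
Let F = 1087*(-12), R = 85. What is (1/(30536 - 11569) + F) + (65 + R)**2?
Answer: 179351953/18967 ≈ 9456.0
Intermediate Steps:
F = -13044
(1/(30536 - 11569) + F) + (65 + R)**2 = (1/(30536 - 11569) - 13044) + (65 + 85)**2 = (1/18967 - 13044) + 150**2 = (1/18967 - 13044) + 22500 = -247405547/18967 + 22500 = 179351953/18967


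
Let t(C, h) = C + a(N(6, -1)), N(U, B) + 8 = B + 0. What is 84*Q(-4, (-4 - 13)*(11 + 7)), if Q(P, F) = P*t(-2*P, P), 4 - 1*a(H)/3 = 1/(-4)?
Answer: -6972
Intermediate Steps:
N(U, B) = -8 + B (N(U, B) = -8 + (B + 0) = -8 + B)
a(H) = 51/4 (a(H) = 12 - 3/(-4) = 12 - 3*(-¼) = 12 + ¾ = 51/4)
t(C, h) = 51/4 + C (t(C, h) = C + 51/4 = 51/4 + C)
Q(P, F) = P*(51/4 - 2*P)
84*Q(-4, (-4 - 13)*(11 + 7)) = 84*((¼)*(-4)*(51 - 8*(-4))) = 84*((¼)*(-4)*(51 + 32)) = 84*((¼)*(-4)*83) = 84*(-83) = -6972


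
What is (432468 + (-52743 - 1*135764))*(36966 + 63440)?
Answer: 24495148166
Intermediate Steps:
(432468 + (-52743 - 1*135764))*(36966 + 63440) = (432468 + (-52743 - 135764))*100406 = (432468 - 188507)*100406 = 243961*100406 = 24495148166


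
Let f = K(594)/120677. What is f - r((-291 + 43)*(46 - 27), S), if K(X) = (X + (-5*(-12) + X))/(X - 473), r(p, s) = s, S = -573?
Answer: 8366899689/14601917 ≈ 573.00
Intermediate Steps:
K(X) = (60 + 2*X)/(-473 + X) (K(X) = (X + (60 + X))/(-473 + X) = (60 + 2*X)/(-473 + X))
f = 1248/14601917 (f = (2*(30 + 594)/(-473 + 594))/120677 = (2*624/121)*(1/120677) = (2*(1/121)*624)*(1/120677) = (1248/121)*(1/120677) = 1248/14601917 ≈ 8.5468e-5)
f - r((-291 + 43)*(46 - 27), S) = 1248/14601917 - 1*(-573) = 1248/14601917 + 573 = 8366899689/14601917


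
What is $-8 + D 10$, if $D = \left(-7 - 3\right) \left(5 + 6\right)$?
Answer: $-1108$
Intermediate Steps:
$D = -110$ ($D = \left(-10\right) 11 = -110$)
$-8 + D 10 = -8 - 1100 = -1108$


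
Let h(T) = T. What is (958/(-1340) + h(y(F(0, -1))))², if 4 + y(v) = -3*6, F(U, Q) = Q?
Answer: 231617961/448900 ≈ 515.97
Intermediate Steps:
y(v) = -22 (y(v) = -4 - 3*6 = -4 - 18 = -22)
(958/(-1340) + h(y(F(0, -1))))² = (958/(-1340) - 22)² = (958*(-1/1340) - 22)² = (-479/670 - 22)² = (-15219/670)² = 231617961/448900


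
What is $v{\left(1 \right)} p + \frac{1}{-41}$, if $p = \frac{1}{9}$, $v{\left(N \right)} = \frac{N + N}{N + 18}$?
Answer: $- \frac{89}{7011} \approx -0.012694$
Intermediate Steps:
$v{\left(N \right)} = \frac{2 N}{18 + N}$
$p = \frac{1}{9} \approx 0.11111$
$v{\left(1 \right)} p + \frac{1}{-41} = 2 \cdot 1 \frac{1}{18 + 1} \cdot \frac{1}{9} + \frac{1}{-41} = 2 \cdot 1 \cdot \frac{1}{19} \cdot \frac{1}{9} - \frac{1}{41} = \frac{2}{19} \cdot \frac{1}{9} - \frac{1}{41} = \frac{2}{171} - \frac{1}{41} = - \frac{89}{7011}$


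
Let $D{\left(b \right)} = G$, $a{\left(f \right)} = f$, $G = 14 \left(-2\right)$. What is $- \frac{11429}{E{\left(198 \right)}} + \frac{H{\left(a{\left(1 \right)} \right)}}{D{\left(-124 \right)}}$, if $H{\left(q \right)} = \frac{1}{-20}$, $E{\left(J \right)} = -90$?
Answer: $\frac{640033}{5040} \approx 126.99$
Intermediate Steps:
$G = -28$
$H{\left(q \right)} = - \frac{1}{20}$
$D{\left(b \right)} = -28$
$- \frac{11429}{E{\left(198 \right)}} + \frac{H{\left(a{\left(1 \right)} \right)}}{D{\left(-124 \right)}} = - \frac{11429}{-90} - \frac{1}{20 \left(-28\right)} = \left(-11429\right) \left(- \frac{1}{90}\right) - - \frac{1}{560} = \frac{11429}{90} + \frac{1}{560} = \frac{640033}{5040}$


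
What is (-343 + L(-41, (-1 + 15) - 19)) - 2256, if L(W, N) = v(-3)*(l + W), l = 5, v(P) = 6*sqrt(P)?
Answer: -2599 - 216*I*sqrt(3) ≈ -2599.0 - 374.12*I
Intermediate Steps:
L(W, N) = 6*I*sqrt(3)*(5 + W) (L(W, N) = (6*sqrt(-3))*(5 + W) = (6*(I*sqrt(3)))*(5 + W) = (6*I*sqrt(3))*(5 + W) = 6*I*sqrt(3)*(5 + W))
(-343 + L(-41, (-1 + 15) - 19)) - 2256 = (-343 + 6*I*sqrt(3)*(5 - 41)) - 2256 = (-343 + 6*I*sqrt(3)*(-36)) - 2256 = (-343 - 216*I*sqrt(3)) - 2256 = -2599 - 216*I*sqrt(3)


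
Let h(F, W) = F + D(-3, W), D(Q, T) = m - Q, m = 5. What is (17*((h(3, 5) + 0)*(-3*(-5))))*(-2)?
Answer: -5610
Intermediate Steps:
D(Q, T) = 5 - Q
h(F, W) = 8 + F (h(F, W) = F + (5 - 1*(-3)) = F + (5 + 3) = F + 8 = 8 + F)
(17*((h(3, 5) + 0)*(-3*(-5))))*(-2) = (17*(((8 + 3) + 0)*(-3*(-5))))*(-2) = (17*((11 + 0)*15))*(-2) = (17*(11*15))*(-2) = (17*165)*(-2) = 2805*(-2) = -5610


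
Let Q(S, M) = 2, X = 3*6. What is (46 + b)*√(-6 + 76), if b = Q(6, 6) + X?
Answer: 66*√70 ≈ 552.20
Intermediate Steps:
X = 18
b = 20 (b = 2 + 18 = 20)
(46 + b)*√(-6 + 76) = (46 + 20)*√(-6 + 76) = 66*√70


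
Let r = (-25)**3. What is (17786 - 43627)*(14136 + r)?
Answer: 38477249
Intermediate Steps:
r = -15625
(17786 - 43627)*(14136 + r) = (17786 - 43627)*(14136 - 15625) = -25841*(-1489) = 38477249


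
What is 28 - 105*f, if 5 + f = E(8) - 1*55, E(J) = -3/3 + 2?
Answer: 6223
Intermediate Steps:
E(J) = 1 (E(J) = -3/3 + 2 = -1*1 + 2 = -1 + 2 = 1)
f = -59 (f = -5 + (1 - 1*55) = -5 + (1 - 55) = -5 - 54 = -59)
28 - 105*f = 28 - 105*(-59) = 28 + 6195 = 6223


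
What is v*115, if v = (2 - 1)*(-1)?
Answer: -115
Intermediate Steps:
v = -1 (v = 1*(-1) = -1)
v*115 = -1*115 = -115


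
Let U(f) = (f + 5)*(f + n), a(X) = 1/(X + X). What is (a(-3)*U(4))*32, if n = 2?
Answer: -288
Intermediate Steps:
a(X) = 1/(2*X)
U(f) = (2 + f)*(5 + f) (U(f) = (f + 5)*(f + 2) = (5 + f)*(2 + f) = (2 + f)*(5 + f))
(a(-3)*U(4))*32 = (((½)/(-3))*(10 + 4² + 7*4))*32 = (((½)*(-⅓))*(10 + 16 + 28))*32 = -⅙*54*32 = -9*32 = -288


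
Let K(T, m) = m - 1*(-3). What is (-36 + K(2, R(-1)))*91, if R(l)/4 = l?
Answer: -3367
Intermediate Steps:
R(l) = 4*l
K(T, m) = 3 + m (K(T, m) = m + 3 = 3 + m)
(-36 + K(2, R(-1)))*91 = (-36 + (3 + 4*(-1)))*91 = (-36 + (3 - 4))*91 = (-36 - 1)*91 = -37*91 = -3367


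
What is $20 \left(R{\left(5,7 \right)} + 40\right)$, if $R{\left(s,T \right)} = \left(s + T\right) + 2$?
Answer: $1080$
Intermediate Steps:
$R{\left(s,T \right)} = 2 + T + s$ ($R{\left(s,T \right)} = \left(T + s\right) + 2 = 2 + T + s$)
$20 \left(R{\left(5,7 \right)} + 40\right) = 20 \left(\left(2 + 7 + 5\right) + 40\right) = 20 \left(14 + 40\right) = 20 \cdot 54 = 1080$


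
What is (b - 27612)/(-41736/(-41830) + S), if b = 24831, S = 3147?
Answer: -137505/155651 ≈ -0.88342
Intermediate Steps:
(b - 27612)/(-41736/(-41830) + S) = (24831 - 27612)/(-41736/(-41830) + 3147) = -2781/(-41736*(-1/41830) + 3147) = -2781/(444/445 + 3147) = -2781/1400859/445 = -2781*445/1400859 = -137505/155651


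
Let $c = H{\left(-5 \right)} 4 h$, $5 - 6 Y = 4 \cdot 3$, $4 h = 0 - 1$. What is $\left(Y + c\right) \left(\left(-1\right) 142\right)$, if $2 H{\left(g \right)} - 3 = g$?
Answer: $\frac{71}{3} \approx 23.667$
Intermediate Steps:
$h = - \frac{1}{4}$ ($h = \frac{0 - 1}{4} = \frac{1}{4} \left(-1\right) = - \frac{1}{4} \approx -0.25$)
$Y = - \frac{7}{6}$ ($Y = \frac{5}{6} - \frac{4 \cdot 3}{6} = \frac{5}{6} - 2 = - \frac{7}{6} \approx -1.1667$)
$H{\left(g \right)} = \frac{3}{2} + \frac{g}{2}$
$c = 1$ ($c = \left(\frac{3}{2} + \frac{1}{2} \left(-5\right)\right) 4 \left(- \frac{1}{4}\right) = \left(\frac{3}{2} - \frac{5}{2}\right) 4 \left(- \frac{1}{4}\right) = \left(-1\right) 4 \left(- \frac{1}{4}\right) = \left(-4\right) \left(- \frac{1}{4}\right) = 1$)
$\left(Y + c\right) \left(\left(-1\right) 142\right) = \left(- \frac{7}{6} + 1\right) \left(\left(-1\right) 142\right) = \left(- \frac{1}{6}\right) \left(-142\right) = \frac{71}{3}$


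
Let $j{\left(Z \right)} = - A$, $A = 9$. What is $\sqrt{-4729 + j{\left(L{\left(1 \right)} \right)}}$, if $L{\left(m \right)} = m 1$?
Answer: $i \sqrt{4738} \approx 68.833 i$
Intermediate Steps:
$L{\left(m \right)} = m$
$j{\left(Z \right)} = -9$ ($j{\left(Z \right)} = \left(-1\right) 9 = -9$)
$\sqrt{-4729 + j{\left(L{\left(1 \right)} \right)}} = \sqrt{-4729 - 9} = \sqrt{-4738} = i \sqrt{4738}$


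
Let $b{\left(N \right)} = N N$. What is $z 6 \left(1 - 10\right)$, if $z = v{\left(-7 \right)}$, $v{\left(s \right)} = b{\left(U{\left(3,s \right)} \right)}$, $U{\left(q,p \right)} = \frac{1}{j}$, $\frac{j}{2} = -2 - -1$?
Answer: $- \frac{27}{2} \approx -13.5$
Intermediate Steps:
$j = -2$ ($j = 2 \left(-2 - -1\right) = 2 \left(-2 + 1\right) = 2 \left(-1\right) = -2$)
$U{\left(q,p \right)} = - \frac{1}{2}$ ($U{\left(q,p \right)} = \frac{1}{-2} = - \frac{1}{2}$)
$b{\left(N \right)} = N^{2}$
$v{\left(s \right)} = \frac{1}{4}$ ($v{\left(s \right)} = \left(- \frac{1}{2}\right)^{2} = \frac{1}{4}$)
$z = \frac{1}{4} \approx 0.25$
$z 6 \left(1 - 10\right) = \frac{1}{4} \cdot 6 \left(1 - 10\right) = \frac{3}{2} \left(-9\right) = - \frac{27}{2}$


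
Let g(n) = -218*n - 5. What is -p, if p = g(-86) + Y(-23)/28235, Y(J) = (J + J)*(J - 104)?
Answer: -529214447/28235 ≈ -18743.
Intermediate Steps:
g(n) = -5 - 218*n
Y(J) = 2*J*(-104 + J) (Y(J) = (2*J)*(-104 + J) = 2*J*(-104 + J))
p = 529214447/28235 (p = (-5 - 218*(-86)) + (2*(-23)*(-104 - 23))/28235 = (-5 + 18748) + (2*(-23)*(-127))*(1/28235) = 18743 + 5842*(1/28235) = 18743 + 5842/28235 = 529214447/28235 ≈ 18743.)
-p = -1*529214447/28235 = -529214447/28235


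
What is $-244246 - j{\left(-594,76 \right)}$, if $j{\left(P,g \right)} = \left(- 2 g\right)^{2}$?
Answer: $-267350$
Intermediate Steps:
$j{\left(P,g \right)} = 4 g^{2}$
$-244246 - j{\left(-594,76 \right)} = -244246 - 4 \cdot 76^{2} = -244246 - 4 \cdot 5776 = -244246 - 23104 = -267350$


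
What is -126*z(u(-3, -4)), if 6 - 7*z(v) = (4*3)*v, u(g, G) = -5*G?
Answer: 4212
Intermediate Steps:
z(v) = 6/7 - 12*v/7 (z(v) = 6/7 - 4*3*v/7 = 6/7 - 12*v/7)
-126*z(u(-3, -4)) = -126*(6/7 - (-60)*(-4)/7) = -126*(6/7 - 12/7*20) = -126*(6/7 - 240/7) = -126*(-234/7) = 4212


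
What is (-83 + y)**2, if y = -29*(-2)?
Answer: 625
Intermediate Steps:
y = 58
(-83 + y)**2 = (-83 + 58)**2 = (-25)**2 = 625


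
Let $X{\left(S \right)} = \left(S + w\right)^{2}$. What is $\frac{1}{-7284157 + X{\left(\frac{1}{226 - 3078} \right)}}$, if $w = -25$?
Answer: $- \frac{8133904}{59243549926327} \approx -1.373 \cdot 10^{-7}$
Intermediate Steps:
$X{\left(S \right)} = \left(-25 + S\right)^{2}$ ($X{\left(S \right)} = \left(S - 25\right)^{2} = \left(-25 + S\right)^{2}$)
$\frac{1}{-7284157 + X{\left(\frac{1}{226 - 3078} \right)}} = \frac{1}{-7284157 + \left(-25 + \frac{1}{226 - 3078}\right)^{2}} = \frac{1}{-7284157 + \left(-25 + \frac{1}{-2852}\right)^{2}} = \frac{1}{-7284157 + \left(-25 - \frac{1}{2852}\right)^{2}} = \frac{1}{-7284157 + \left(- \frac{71301}{2852}\right)^{2}} = \frac{1}{-7284157 + \frac{5083832601}{8133904}} = \frac{1}{- \frac{59243549926327}{8133904}} = - \frac{8133904}{59243549926327}$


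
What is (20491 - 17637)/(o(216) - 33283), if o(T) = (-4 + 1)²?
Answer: -1427/16637 ≈ -0.085773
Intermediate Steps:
o(T) = 9 (o(T) = (-3)² = 9)
(20491 - 17637)/(o(216) - 33283) = (20491 - 17637)/(9 - 33283) = 2854/(-33274) = 2854*(-1/33274) = -1427/16637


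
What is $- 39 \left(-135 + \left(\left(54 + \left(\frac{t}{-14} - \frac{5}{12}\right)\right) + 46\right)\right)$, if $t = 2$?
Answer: $\frac{38831}{28} \approx 1386.8$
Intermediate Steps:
$- 39 \left(-135 + \left(\left(54 + \left(\frac{t}{-14} - \frac{5}{12}\right)\right) + 46\right)\right) = - 39 \left(-135 + \left(\left(54 + \left(\frac{2}{-14} - \frac{5}{12}\right)\right) + 46\right)\right) = - 39 \left(-135 + \left(\left(54 + \left(2 \left(- \frac{1}{14}\right) - \frac{5}{12}\right)\right) + 46\right)\right) = - 39 \left(-135 + \left(\left(54 - \frac{47}{84}\right) + 46\right)\right) = - 39 \left(-135 + \left(\frac{4489}{84} + 46\right)\right) = - 39 \left(-135 + \frac{8353}{84}\right) = \left(-39\right) \left(- \frac{2987}{84}\right) = \frac{38831}{28}$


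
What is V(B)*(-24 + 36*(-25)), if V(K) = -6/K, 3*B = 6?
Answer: 2772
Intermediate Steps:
B = 2 (B = (1/3)*6 = 2)
V(B)*(-24 + 36*(-25)) = (-6/2)*(-24 + 36*(-25)) = (-6*1/2)*(-24 - 900) = -3*(-924) = 2772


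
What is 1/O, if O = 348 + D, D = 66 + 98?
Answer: 1/512 ≈ 0.0019531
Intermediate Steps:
D = 164
O = 512 (O = 348 + 164 = 512)
1/O = 1/512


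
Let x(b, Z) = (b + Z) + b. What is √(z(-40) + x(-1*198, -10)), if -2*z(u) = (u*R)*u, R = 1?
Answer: 3*I*√134 ≈ 34.728*I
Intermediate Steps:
x(b, Z) = Z + 2*b (x(b, Z) = (Z + b) + b = Z + 2*b)
z(u) = -u²/2 (z(u) = -u*1*u/2 = -u*u/2 = -u²/2)
√(z(-40) + x(-1*198, -10)) = √(-½*(-40)² + (-10 + 2*(-1*198))) = √(-½*1600 + (-10 + 2*(-198))) = √(-800 + (-10 - 396)) = √(-800 - 406) = √(-1206) = 3*I*√134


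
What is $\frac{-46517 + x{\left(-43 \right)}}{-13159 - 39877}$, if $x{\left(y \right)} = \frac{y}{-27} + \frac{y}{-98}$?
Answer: $\frac{123078607}{140333256} \approx 0.87704$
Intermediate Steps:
$x{\left(y \right)} = - \frac{125 y}{2646}$ ($x{\left(y \right)} = y \left(- \frac{1}{27}\right) + y \left(- \frac{1}{98}\right) = - \frac{y}{27} - \frac{y}{98} = - \frac{125 y}{2646}$)
$\frac{-46517 + x{\left(-43 \right)}}{-13159 - 39877} = \frac{-46517 - - \frac{5375}{2646}}{-13159 - 39877} = \frac{-46517 + \frac{5375}{2646}}{-53036} = \left(- \frac{123078607}{2646}\right) \left(- \frac{1}{53036}\right) = \frac{123078607}{140333256}$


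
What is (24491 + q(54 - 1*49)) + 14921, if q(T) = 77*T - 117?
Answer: 39680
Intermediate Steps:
q(T) = -117 + 77*T
(24491 + q(54 - 1*49)) + 14921 = (24491 + (-117 + 77*(54 - 1*49))) + 14921 = (24491 + (-117 + 77*(54 - 49))) + 14921 = (24491 + (-117 + 77*5)) + 14921 = (24491 + (-117 + 385)) + 14921 = (24491 + 268) + 14921 = 24759 + 14921 = 39680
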